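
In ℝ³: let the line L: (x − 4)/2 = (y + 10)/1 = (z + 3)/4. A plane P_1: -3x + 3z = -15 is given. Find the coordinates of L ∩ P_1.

L has direction (2, 1, 4) through (4, -10, -3).
Substitute r = (4, -10, -3) + t(2, 1, 4) into the plane: -21 + 6t = -15, so t = 1.
Intersection: (4, -10, -3) + 1·(2, 1, 4) = (6, -9, 1).

(6, -9, 1)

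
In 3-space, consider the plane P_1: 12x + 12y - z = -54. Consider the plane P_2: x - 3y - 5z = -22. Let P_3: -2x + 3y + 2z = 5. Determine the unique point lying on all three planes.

Solving the 3×3 linear system 12x + 12y - z = -54, x - 3y - 5z = -22, -2x + 3y + 2z = 5 (e.g. by elimination or Cramer's rule, determinant = 207) gives (-1, -3, 6).

(-1, -3, 6)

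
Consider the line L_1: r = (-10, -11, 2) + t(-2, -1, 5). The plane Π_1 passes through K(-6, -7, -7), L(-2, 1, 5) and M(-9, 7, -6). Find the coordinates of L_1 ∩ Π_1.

(-6, -9, -8)

KL = (4, 8, 12), KM = (-3, 14, 1); a normal to Π_1 is KL × KM = (-160, -40, 80).
Using K: Π_1 has equation -160x - 40y + 80z = 680.
Substitute r = (-10, -11, 2) + t(-2, -1, 5) into the plane: 2200 + 760t = 680, so t = -2.
Intersection: (-10, -11, 2) + (-2)·(-2, -1, 5) = (-6, -9, -8).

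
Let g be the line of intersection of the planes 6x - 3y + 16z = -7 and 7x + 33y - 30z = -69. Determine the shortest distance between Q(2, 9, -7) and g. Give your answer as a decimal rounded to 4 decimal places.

13.3674

Direction of g: (6, -3, 16) × (7, 33, -30) = (-438, 292, 219).
A point on g: solving the two plane equations with x = -6 gives (-6, 1, 2).
Taking (-6, 1, 2) on g with direction v = (-438, 292, 219): w = Q − (-6, 1, 2) = (8, 8, -9), and w × v = (4380, 2190, 5840).
Distance = |w × v| / |v| = √58086100 / √325069 ≈ 13.3674.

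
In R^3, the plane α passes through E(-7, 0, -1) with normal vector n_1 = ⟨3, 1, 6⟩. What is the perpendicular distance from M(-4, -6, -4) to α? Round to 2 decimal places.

2.21

α: n_1·r = n_1·E gives 3x + y + 6z = -27.
n·M − d = (3)·(-4) + (1)·(-6) + (6)·(-4) − (-27) = -15; |n| = √46.
Distance = |-15| / √46 = 15/√46 ≈ 2.21.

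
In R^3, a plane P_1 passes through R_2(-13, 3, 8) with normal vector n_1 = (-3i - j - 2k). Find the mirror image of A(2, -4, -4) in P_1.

P_1: n_1·r = n_1·R_2 gives -3x - y - 2z = 20.
λ = (n·A − d)/|n|² = (6 − 20)/14 = -1.
Reflection = A − 2λn = (2, -4, -4) − (-2)·(-3, -1, -2) = (-4, -6, -8).

(-4, -6, -8)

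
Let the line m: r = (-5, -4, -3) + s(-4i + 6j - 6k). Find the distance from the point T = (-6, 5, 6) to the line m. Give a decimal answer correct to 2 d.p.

12.76

Taking (-5, -4, -3) on m with direction v = (-4, 6, -6): w = T − (-5, -4, -3) = (-1, 9, 9), and w × v = (-108, -42, 30).
Distance = |w × v| / |v| = √14328 / √88 ≈ 12.76.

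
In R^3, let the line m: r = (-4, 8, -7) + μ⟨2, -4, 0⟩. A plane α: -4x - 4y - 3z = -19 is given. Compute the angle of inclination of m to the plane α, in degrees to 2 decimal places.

sin θ = |n·v| / (|n||v|) = |8| / (√41 · √20) = 0.27937.
θ ≈ 16.22°.

16.22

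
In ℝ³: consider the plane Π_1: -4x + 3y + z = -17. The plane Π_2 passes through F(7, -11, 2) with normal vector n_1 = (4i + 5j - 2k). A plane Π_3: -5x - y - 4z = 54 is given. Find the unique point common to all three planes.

Π_2: n_1·r = n_1·F gives 4x + 5y - 2z = -31.
Solving the 3×3 linear system -4x + 3y + z = -17, 4x + 5y - 2z = -31, -5x - y - 4z = 54 (e.g. by elimination or Cramer's rule, determinant = 187) gives (-3, -7, -8).

(-3, -7, -8)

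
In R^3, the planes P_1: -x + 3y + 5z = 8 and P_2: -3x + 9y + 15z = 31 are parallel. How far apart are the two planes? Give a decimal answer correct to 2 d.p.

Rescale P_2 by 1/3: -x + 3y + 5z = 31/3. Then distance = |8 − (31/3)| / √35 ≈ 0.39.

0.39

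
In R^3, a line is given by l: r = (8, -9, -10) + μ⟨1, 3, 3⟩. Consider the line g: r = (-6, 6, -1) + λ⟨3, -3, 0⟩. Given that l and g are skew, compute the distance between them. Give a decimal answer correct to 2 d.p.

Common perpendicular direction n = (1, 3, 3) × (3, -3, 0) = (9, 9, -12).
With w = (-6, 6, -1) − (8, -9, -10) = (-14, 15, 9), w · n = -99.
Distance = |w · n| / |n| = |-99| / √306 ≈ 5.66.

5.66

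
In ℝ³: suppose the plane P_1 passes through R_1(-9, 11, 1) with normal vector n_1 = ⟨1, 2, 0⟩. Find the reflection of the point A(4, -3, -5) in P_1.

P_1: n_1·r = n_1·R_1 gives x + 2y = 13.
λ = (n·A − d)/|n|² = (-2 − 13)/5 = -3.
Reflection = A − 2λn = (4, -3, -5) − (-6)·(1, 2, 0) = (10, 9, -5).

(10, 9, -5)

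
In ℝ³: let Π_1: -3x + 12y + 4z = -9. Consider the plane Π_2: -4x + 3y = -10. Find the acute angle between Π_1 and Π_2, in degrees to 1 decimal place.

cos θ = |n₁·n₂| / (|n₁||n₂|) = |48| / (√169 · √25).
θ = arccos(0.73846) ≈ 42.4°.

42.4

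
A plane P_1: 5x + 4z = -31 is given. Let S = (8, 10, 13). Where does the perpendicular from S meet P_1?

(-7, 10, 1)

Foot = S − λn with λ = (n·S − d)/|n|² = (92 − (-31))/41 = 3.
Foot = (8, 10, 13) − 3·(5, 0, 4) = (-7, 10, 1).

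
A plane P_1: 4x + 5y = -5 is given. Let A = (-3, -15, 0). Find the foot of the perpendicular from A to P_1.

(5, -5, 0)

Foot = A − λn with λ = (n·A − d)/|n|² = (-87 − (-5))/41 = -2.
Foot = (-3, -15, 0) − (-2)·(4, 5, 0) = (5, -5, 0).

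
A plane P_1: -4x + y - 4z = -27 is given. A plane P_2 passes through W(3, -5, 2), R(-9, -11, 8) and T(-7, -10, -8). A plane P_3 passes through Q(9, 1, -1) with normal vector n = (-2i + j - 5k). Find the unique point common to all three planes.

(7, -3, -1)

WR = (-12, -6, 6), WT = (-10, -5, -10); a normal to P_2 is WR × WT = (90, -180, 0).
Using W: P_2 has equation 90x - 180y = 1170.
P_3: n·r = n·Q gives -2x + y - 5z = -12.
Solving the 3×3 linear system -4x + y - 4z = -27, 90x - 180y = 1170, -2x + y - 5z = -12 (e.g. by elimination or Cramer's rule, determinant = -2070) gives (7, -3, -1).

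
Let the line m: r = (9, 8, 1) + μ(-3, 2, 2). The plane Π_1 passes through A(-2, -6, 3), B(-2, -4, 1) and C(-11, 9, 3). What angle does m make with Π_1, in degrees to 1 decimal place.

6.4

AB = (0, 2, -2), AC = (-9, 15, 0); a normal to Π_1 is AB × AC = (30, 18, 18).
Using A: Π_1 has equation 30x + 18y + 18z = -114.
sin θ = |n·v| / (|n||v|) = |-18| / (√1548 · √17) = 0.11096.
θ ≈ 6.4°.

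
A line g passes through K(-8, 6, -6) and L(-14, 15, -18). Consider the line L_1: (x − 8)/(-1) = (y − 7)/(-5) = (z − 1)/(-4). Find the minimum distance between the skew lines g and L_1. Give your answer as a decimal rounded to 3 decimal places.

A direction vector for g is L − K = (-6, 9, -12).
L_1 has direction (-1, -5, -4) through (8, 7, 1).
Common perpendicular direction n = (-6, 9, -12) × (-1, -5, -4) = (-96, -12, 39).
With w = (8, 7, 1) − (-8, 6, -6) = (16, 1, 7), w · n = -1275.
Distance = |w · n| / |n| = |-1275| / √10881 ≈ 12.223.

12.223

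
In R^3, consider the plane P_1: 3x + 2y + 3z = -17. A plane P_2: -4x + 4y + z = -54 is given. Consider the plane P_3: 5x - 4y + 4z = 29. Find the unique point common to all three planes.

(5, -7, -6)

Solving the 3×3 linear system 3x + 2y + 3z = -17, -4x + 4y + z = -54, 5x - 4y + 4z = 29 (e.g. by elimination or Cramer's rule, determinant = 90) gives (5, -7, -6).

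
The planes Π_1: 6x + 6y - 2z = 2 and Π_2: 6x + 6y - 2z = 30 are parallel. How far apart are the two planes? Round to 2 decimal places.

3.21

Same normal n = (6, 6, -2) with |n| = √76; distance = |2 − 30| / |n| = 28/√76 ≈ 3.21.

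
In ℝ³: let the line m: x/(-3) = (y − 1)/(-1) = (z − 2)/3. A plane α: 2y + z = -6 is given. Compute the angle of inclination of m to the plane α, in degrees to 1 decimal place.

5.9

m has direction (-3, -1, 3) through (0, 1, 2).
sin θ = |n·v| / (|n||v|) = |1| / (√5 · √19) = 0.10260.
θ ≈ 5.9°.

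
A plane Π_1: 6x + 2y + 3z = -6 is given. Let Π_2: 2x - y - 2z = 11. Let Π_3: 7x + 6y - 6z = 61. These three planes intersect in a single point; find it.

Solving the 3×3 linear system 6x + 2y + 3z = -6, 2x - y - 2z = 11, 7x + 6y - 6z = 61 (e.g. by elimination or Cramer's rule, determinant = 161) gives (1, 3, -6).

(1, 3, -6)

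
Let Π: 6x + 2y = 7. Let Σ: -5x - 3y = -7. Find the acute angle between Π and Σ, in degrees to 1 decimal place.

12.5

cos θ = |n₁·n₂| / (|n₁||n₂|) = |-36| / (√40 · √34).
θ = arccos(0.97619) ≈ 12.5°.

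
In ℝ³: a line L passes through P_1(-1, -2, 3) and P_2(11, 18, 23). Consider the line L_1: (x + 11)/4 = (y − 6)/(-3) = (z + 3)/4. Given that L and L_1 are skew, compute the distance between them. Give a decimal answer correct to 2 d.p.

A direction vector for L is P_2 − P_1 = (12, 20, 20).
L_1 has direction (4, -3, 4) through (-11, 6, -3).
Common perpendicular direction n = (12, 20, 20) × (4, -3, 4) = (140, 32, -116).
With w = (-11, 6, -3) − (-1, -2, 3) = (-10, 8, -6), w · n = -448.
Distance = |w · n| / |n| = |-448| / √34080 ≈ 2.43.

2.43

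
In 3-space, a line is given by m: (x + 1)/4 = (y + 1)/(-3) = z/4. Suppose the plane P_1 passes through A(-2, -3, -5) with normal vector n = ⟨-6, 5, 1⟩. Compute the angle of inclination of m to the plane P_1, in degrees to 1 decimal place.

m has direction (4, -3, 4) through (-1, -1, 0).
P_1: n·r = n·A gives -6x + 5y + z = -8.
sin θ = |n·v| / (|n||v|) = |-35| / (√62 · √41) = 0.69419.
θ ≈ 44.0°.

44.0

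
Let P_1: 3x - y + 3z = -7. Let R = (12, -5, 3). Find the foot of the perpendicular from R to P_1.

(3, -2, -6)

Foot = R − λn with λ = (n·R − d)/|n|² = (50 − (-7))/19 = 3.
Foot = (12, -5, 3) − 3·(3, -1, 3) = (3, -2, -6).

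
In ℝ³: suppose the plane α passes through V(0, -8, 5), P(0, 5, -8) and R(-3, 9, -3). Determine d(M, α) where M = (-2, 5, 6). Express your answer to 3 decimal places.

VP = (0, 13, -13), VR = (-3, 17, -8); a normal to α is VP × VR = (117, 39, 39).
Using V: α has equation 117x + 39y + 39z = -117.
n·M − d = (117)·(-2) + (39)·(5) + (39)·(6) − (-117) = 312; |n| = √16731.
Distance = |312| / √16731 = 312/√16731 ≈ 2.412.

2.412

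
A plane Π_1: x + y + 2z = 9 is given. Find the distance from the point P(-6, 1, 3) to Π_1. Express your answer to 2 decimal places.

3.27

n·P − d = (1)·(-6) + (1)·(1) + (2)·(3) − 9 = -8; |n| = √6.
Distance = |-8| / √6 = 8/√6 ≈ 3.27.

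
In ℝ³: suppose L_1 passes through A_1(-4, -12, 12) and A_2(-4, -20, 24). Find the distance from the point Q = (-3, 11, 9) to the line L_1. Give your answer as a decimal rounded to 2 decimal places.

17.50

A direction vector for L_1 is A_2 − A_1 = (0, -8, 12).
Taking (-4, -12, 12) on L_1 with direction v = (0, -8, 12): w = Q − (-4, -12, 12) = (1, 23, -3), and w × v = (252, -12, -8).
Distance = |w × v| / |v| = √63712 / √208 ≈ 17.50.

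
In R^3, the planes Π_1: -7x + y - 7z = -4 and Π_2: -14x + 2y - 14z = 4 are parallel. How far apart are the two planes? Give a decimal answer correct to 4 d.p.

Rescale Π_2 by 1/2: -7x + y - 7z = 2. Then distance = |-4 − 2| / √99 ≈ 0.6030.

0.6030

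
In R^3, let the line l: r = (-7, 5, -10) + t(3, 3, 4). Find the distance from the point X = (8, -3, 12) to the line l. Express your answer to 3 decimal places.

20.581

Taking (-7, 5, -10) on l with direction v = (3, 3, 4): w = X − (-7, 5, -10) = (15, -8, 22), and w × v = (-98, 6, 69).
Distance = |w × v| / |v| = √14401 / √34 ≈ 20.581.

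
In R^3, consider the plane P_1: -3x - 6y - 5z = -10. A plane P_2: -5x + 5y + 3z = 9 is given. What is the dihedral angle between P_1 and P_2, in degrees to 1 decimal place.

cos θ = |n₁·n₂| / (|n₁||n₂|) = |-30| / (√70 · √59).
θ = arccos(0.46682) ≈ 62.2°.

62.2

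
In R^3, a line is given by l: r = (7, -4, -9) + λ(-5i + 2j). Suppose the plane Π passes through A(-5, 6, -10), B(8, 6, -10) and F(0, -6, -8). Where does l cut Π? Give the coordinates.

AB = (13, 0, 0), AF = (5, -12, 2); a normal to Π is AB × AF = (0, -26, -156).
Using A: Π has equation -26y - 156z = 1404.
Substitute r = (7, -4, -9) + t(-5, 2, 0) into the plane: 1508 + (-52)t = 1404, so t = 2.
Intersection: (7, -4, -9) + 2·(-5, 2, 0) = (-3, 0, -9).

(-3, 0, -9)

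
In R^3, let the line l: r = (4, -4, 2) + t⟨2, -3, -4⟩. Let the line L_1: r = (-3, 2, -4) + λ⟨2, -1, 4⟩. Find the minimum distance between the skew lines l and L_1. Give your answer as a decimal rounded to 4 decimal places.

0.3482

Common perpendicular direction n = (2, -3, -4) × (2, -1, 4) = (-16, -16, 4).
With w = (-3, 2, -4) − (4, -4, 2) = (-7, 6, -6), w · n = -8.
Distance = |w · n| / |n| = |-8| / √528 ≈ 0.3482.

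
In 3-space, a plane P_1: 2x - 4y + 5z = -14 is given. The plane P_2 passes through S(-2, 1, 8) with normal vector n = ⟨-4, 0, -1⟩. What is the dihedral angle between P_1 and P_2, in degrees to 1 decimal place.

P_2: n·r = n·S gives -4x - z = 0.
cos θ = |n₁·n₂| / (|n₁||n₂|) = |-13| / (√45 · √17).
θ = arccos(0.47002) ≈ 62.0°.

62.0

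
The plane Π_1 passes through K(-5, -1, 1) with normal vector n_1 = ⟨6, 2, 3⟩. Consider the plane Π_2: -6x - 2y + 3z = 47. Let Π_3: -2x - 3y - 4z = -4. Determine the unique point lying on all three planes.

Π_1: n_1·r = n_1·K gives 6x + 2y + 3z = -29.
Solving the 3×3 linear system 6x + 2y + 3z = -29, -6x - 2y + 3z = 47, -2x - 3y - 4z = -4 (e.g. by elimination or Cramer's rule, determinant = 84) gives (-7, 2, 3).

(-7, 2, 3)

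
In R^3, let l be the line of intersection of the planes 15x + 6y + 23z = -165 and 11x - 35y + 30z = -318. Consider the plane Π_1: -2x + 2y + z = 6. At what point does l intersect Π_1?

Direction of l: (15, 6, 23) × (11, -35, 30) = (985, -197, -591).
A point on l: solving the two plane equations with x = 17 gives (17, -1, -18).
Substitute r = (17, -1, -18) + t(985, -197, -591) into the plane: -54 + (-2955)t = 6, so t = -4/197.
Intersection: (17, -1, -18) + (-4/197)·(985, -197, -591) = (-3, 3, -6).

(-3, 3, -6)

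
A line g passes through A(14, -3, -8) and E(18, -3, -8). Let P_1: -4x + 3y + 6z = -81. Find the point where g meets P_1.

(6, -3, -8)

A direction vector for g is E − A = (4, 0, 0).
Substitute r = (14, -3, -8) + t(4, 0, 0) into the plane: -113 + (-16)t = -81, so t = -2.
Intersection: (14, -3, -8) + (-2)·(4, 0, 0) = (6, -3, -8).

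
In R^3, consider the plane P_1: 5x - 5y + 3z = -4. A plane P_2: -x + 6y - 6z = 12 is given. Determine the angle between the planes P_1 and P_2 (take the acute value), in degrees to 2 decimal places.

36.14

cos θ = |n₁·n₂| / (|n₁||n₂|) = |-53| / (√59 · √73).
θ = arccos(0.80759) ≈ 36.14°.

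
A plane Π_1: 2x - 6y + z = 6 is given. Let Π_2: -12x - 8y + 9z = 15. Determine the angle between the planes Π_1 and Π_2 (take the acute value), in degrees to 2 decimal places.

72.35

cos θ = |n₁·n₂| / (|n₁||n₂|) = |33| / (√41 · √289).
θ = arccos(0.30316) ≈ 72.35°.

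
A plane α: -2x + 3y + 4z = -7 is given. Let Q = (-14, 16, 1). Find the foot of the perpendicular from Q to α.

(-8, 7, -11)

Foot = Q − λn with λ = (n·Q − d)/|n|² = (80 − (-7))/29 = 3.
Foot = (-14, 16, 1) − 3·(-2, 3, 4) = (-8, 7, -11).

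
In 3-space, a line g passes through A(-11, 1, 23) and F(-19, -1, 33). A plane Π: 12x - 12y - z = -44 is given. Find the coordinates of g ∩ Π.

(1, 4, 8)

A direction vector for g is F − A = (-8, -2, 10).
Substitute r = (-11, 1, 23) + t(-8, -2, 10) into the plane: -167 + (-82)t = -44, so t = -3/2.
Intersection: (-11, 1, 23) + (-3/2)·(-8, -2, 10) = (1, 4, 8).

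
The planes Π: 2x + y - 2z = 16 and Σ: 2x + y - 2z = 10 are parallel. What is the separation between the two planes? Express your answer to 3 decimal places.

2.000

Same normal n = (2, 1, -2) with |n| = √9; distance = |16 − 10| / |n| = 6/√9 ≈ 2.000.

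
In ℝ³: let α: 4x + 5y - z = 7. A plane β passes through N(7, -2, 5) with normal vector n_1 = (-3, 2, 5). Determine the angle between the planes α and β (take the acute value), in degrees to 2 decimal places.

β: n_1·r = n_1·N gives -3x + 2y + 5z = 0.
cos θ = |n₁·n₂| / (|n₁||n₂|) = |-7| / (√42 · √38).
θ = arccos(0.17522) ≈ 79.91°.

79.91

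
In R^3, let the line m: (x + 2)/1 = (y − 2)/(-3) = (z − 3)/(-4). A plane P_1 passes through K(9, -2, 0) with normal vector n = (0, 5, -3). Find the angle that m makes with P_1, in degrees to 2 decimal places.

m has direction (1, -3, -4) through (-2, 2, 3).
P_1: n·r = n·K gives 5y - 3z = -10.
sin θ = |n·v| / (|n||v|) = |-3| / (√34 · √26) = 0.10090.
θ ≈ 5.79°.

5.79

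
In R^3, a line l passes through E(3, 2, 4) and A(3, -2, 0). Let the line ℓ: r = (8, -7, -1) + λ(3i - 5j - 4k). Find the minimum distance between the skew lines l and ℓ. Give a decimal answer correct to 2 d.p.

A direction vector for l is A − E = (0, -4, -4).
Common perpendicular direction n = (0, -4, -4) × (3, -5, -4) = (-4, -12, 12).
With w = (8, -7, -1) − (3, 2, 4) = (5, -9, -5), w · n = 28.
Distance = |w · n| / |n| = |28| / √304 ≈ 1.61.

1.61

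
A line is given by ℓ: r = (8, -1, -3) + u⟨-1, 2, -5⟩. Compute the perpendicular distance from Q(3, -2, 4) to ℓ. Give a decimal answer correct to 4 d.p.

6.3927

Taking (8, -1, -3) on ℓ with direction v = (-1, 2, -5): w = Q − (8, -1, -3) = (-5, -1, 7), and w × v = (-9, -32, -11).
Distance = |w × v| / |v| = √1226 / √30 ≈ 6.3927.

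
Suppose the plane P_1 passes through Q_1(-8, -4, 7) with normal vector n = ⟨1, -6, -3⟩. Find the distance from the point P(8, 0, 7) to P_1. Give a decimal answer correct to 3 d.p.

1.180

P_1: n·r = n·Q_1 gives x - 6y - 3z = -5.
n·P − d = (1)·(8) + (-6)·(0) + (-3)·(7) − (-5) = -8; |n| = √46.
Distance = |-8| / √46 = 8/√46 ≈ 1.180.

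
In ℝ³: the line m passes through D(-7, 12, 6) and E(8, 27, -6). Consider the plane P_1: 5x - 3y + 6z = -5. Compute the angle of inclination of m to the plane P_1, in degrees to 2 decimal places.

A direction vector for m is E − D = (15, 15, -12).
sin θ = |n·v| / (|n||v|) = |-42| / (√70 · √594) = 0.20597.
θ ≈ 11.89°.

11.89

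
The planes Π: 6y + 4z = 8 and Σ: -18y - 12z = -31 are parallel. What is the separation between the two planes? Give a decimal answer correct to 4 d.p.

0.3236

Rescale Σ by 1/(-3): 6y + 4z = 31/3. Then distance = |8 − (31/3)| / √52 ≈ 0.3236.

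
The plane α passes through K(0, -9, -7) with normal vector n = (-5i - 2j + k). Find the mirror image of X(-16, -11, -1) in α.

(14, 1, -7)

α: n·r = n·K gives -5x - 2y + z = 11.
λ = (n·X − d)/|n|² = (101 − 11)/30 = 3.
Reflection = X − 2λn = (-16, -11, -1) − 6·(-5, -2, 1) = (14, 1, -7).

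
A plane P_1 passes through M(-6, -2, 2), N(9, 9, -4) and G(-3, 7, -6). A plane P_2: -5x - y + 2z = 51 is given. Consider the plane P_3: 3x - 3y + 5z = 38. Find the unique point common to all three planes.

(-6, -7, 7)

MN = (15, 11, -6), MG = (3, 9, -8); a normal to P_1 is MN × MG = (-34, 102, 102).
Using M: P_1 has equation -34x + 102y + 102z = 204.
Solving the 3×3 linear system -34x + 102y + 102z = 204, -5x - y + 2z = 51, 3x - 3y + 5z = 38 (e.g. by elimination or Cramer's rule, determinant = 4964) gives (-6, -7, 7).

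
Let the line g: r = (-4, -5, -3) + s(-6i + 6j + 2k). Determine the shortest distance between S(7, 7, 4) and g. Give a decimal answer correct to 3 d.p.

Taking (-4, -5, -3) on g with direction v = (-6, 6, 2): w = S − (-4, -5, -3) = (11, 12, 7), and w × v = (-18, -64, 138).
Distance = |w × v| / |v| = √23464 / √76 ≈ 17.571.

17.571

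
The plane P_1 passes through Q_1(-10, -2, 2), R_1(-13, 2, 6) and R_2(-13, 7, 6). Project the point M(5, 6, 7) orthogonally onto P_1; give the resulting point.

(-7, 6, -2)

Q_1R_1 = (-3, 4, 4), Q_1R_2 = (-3, 9, 4); a normal to P_1 is Q_1R_1 × Q_1R_2 = (-20, 0, -15).
Using Q_1: P_1 has equation -20x - 15z = 170.
Foot = M − λn with λ = (n·M − d)/|n|² = (-205 − 170)/625 = -3/5.
Foot = (5, 6, 7) − (-3/5)·(-20, 0, -15) = (-7, 6, -2).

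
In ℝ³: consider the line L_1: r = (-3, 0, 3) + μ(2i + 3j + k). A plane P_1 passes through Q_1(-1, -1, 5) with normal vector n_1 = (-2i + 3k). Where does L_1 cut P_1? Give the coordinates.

(-7, -6, 1)

P_1: n_1·r = n_1·Q_1 gives -2x + 3z = 17.
Substitute r = (-3, 0, 3) + t(2, 3, 1) into the plane: 15 + (-1)t = 17, so t = -2.
Intersection: (-3, 0, 3) + (-2)·(2, 3, 1) = (-7, -6, 1).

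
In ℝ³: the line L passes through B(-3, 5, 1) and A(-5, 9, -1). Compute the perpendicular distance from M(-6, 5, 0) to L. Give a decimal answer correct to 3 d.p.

2.708

A direction vector for L is A − B = (-2, 4, -2).
Taking (-3, 5, 1) on L with direction v = (-2, 4, -2): w = M − (-3, 5, 1) = (-3, 0, -1), and w × v = (4, -4, -12).
Distance = |w × v| / |v| = √176 / √24 ≈ 2.708.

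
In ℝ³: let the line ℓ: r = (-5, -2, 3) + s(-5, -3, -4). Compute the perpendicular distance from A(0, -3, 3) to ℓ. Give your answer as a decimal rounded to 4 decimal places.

Taking (-5, -2, 3) on ℓ with direction v = (-5, -3, -4): w = A − (-5, -2, 3) = (5, -1, 0), and w × v = (4, 20, -20).
Distance = |w × v| / |v| = √816 / √50 ≈ 4.0398.

4.0398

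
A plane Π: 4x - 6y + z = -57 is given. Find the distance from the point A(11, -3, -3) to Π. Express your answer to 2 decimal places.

n·A − d = (4)·(11) + (-6)·(-3) + (1)·(-3) − (-57) = 116; |n| = √53.
Distance = |116| / √53 = 116/√53 ≈ 15.93.

15.93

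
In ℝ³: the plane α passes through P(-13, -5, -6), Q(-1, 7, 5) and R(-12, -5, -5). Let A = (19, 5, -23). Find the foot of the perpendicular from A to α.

(-5, 7, 1)

PQ = (12, 12, 11), PR = (1, 0, 1); a normal to α is PQ × PR = (12, -1, -12).
Using P: α has equation 12x - y - 12z = -79.
Foot = A − λn with λ = (n·A − d)/|n|² = (499 − (-79))/289 = 2.
Foot = (19, 5, -23) − 2·(12, -1, -12) = (-5, 7, 1).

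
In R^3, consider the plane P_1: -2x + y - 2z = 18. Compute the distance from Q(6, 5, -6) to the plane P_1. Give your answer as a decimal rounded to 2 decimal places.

n·Q − d = (-2)·(6) + (1)·(5) + (-2)·(-6) − 18 = -13; |n| = √9.
Distance = |-13| / √9 = 13/√9 ≈ 4.33.

4.33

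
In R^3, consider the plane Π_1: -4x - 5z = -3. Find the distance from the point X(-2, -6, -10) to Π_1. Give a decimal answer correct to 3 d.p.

9.527

n·X − d = (-4)·(-2) + (0)·(-6) + (-5)·(-10) − (-3) = 61; |n| = √41.
Distance = |61| / √41 = 61/√41 ≈ 9.527.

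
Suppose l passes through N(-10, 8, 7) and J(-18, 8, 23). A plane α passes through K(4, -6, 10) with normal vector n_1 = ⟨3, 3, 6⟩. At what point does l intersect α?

A direction vector for l is J − N = (-8, 0, 16).
α: n_1·r = n_1·K gives 3x + 3y + 6z = 54.
Substitute r = (-10, 8, 7) + t(-8, 0, 16) into the plane: 36 + 72t = 54, so t = 1/4.
Intersection: (-10, 8, 7) + (1/4)·(-8, 0, 16) = (-12, 8, 11).

(-12, 8, 11)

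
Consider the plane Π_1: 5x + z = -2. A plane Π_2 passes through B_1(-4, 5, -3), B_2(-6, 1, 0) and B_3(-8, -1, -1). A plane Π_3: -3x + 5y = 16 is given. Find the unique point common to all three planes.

(-2, 2, 8)

B_1B_2 = (-2, -4, 3), B_1B_3 = (-4, -6, 2); a normal to Π_2 is B_1B_2 × B_1B_3 = (10, -8, -4).
Using B_1: Π_2 has equation 10x - 8y - 4z = -68.
Solving the 3×3 linear system 5x + z = -2, 10x - 8y - 4z = -68, -3x + 5y = 16 (e.g. by elimination or Cramer's rule, determinant = 126) gives (-2, 2, 8).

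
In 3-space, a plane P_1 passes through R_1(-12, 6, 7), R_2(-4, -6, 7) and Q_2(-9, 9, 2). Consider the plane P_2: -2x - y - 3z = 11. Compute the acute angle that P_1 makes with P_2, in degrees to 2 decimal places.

14.38

R_1R_2 = (8, -12, 0), R_1Q_2 = (3, 3, -5); a normal to P_1 is R_1R_2 × R_1Q_2 = (60, 40, 60).
Using R_1: P_1 has equation 60x + 40y + 60z = -60.
cos θ = |n₁·n₂| / (|n₁||n₂|) = |-340| / (√8800 · √14).
θ = arccos(0.96866) ≈ 14.38°.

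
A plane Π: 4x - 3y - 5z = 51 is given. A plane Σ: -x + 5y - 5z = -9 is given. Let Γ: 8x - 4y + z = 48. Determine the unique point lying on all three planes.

(4, -5, -4)

Solving the 3×3 linear system 4x - 3y - 5z = 51, -x + 5y - 5z = -9, 8x - 4y + z = 48 (e.g. by elimination or Cramer's rule, determinant = 237) gives (4, -5, -4).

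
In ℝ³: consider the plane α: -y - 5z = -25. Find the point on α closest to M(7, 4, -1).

(7, 5, 4)

Foot = M − λn with λ = (n·M − d)/|n|² = (1 − (-25))/26 = 1.
Foot = (7, 4, -1) − 1·(0, -1, -5) = (7, 5, 4).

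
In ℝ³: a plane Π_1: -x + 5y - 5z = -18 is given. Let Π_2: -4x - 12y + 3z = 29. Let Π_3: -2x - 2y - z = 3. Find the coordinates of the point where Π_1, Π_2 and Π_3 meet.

Solving the 3×3 linear system -x + 5y - 5z = -18, -4x - 12y + 3z = 29, -2x - 2y - z = 3 (e.g. by elimination or Cramer's rule, determinant = 12) gives (-2, -1, 3).

(-2, -1, 3)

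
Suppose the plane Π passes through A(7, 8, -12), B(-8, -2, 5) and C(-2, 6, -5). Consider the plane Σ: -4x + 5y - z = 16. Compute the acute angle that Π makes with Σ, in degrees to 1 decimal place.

AB = (-15, -10, 17), AC = (-9, -2, 7); a normal to Π is AB × AC = (-36, -48, -60).
Using A: Π has equation -36x - 48y - 60z = 84.
cos θ = |n₁·n₂| / (|n₁||n₂|) = |-36| / (√7200 · √42).
θ = arccos(0.06547) ≈ 86.2°.

86.2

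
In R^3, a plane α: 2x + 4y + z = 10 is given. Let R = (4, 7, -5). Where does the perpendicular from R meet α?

(2, 3, -6)

Foot = R − λn with λ = (n·R − d)/|n|² = (31 − 10)/21 = 1.
Foot = (4, 7, -5) − 1·(2, 4, 1) = (2, 3, -6).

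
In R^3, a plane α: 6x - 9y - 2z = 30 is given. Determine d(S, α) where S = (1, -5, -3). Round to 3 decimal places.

n·S − d = (6)·(1) + (-9)·(-5) + (-2)·(-3) − 30 = 27; |n| = √121.
Distance = |27| / √121 = 27/√121 ≈ 2.455.

2.455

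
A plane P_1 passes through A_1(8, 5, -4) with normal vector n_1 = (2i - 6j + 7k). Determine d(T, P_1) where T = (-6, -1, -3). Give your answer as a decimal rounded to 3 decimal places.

P_1: n_1·r = n_1·A_1 gives 2x - 6y + 7z = -42.
n·T − d = (2)·(-6) + (-6)·(-1) + (7)·(-3) − (-42) = 15; |n| = √89.
Distance = |15| / √89 = 15/√89 ≈ 1.590.

1.590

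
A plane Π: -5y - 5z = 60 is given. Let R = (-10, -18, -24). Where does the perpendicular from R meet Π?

(-10, -3, -9)

Foot = R − λn with λ = (n·R − d)/|n|² = (210 − 60)/50 = 3.
Foot = (-10, -18, -24) − 3·(0, -5, -5) = (-10, -3, -9).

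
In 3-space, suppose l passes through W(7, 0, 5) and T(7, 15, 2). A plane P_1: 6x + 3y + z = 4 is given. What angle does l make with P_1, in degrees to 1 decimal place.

A direction vector for l is T − W = (0, 15, -3).
sin θ = |n·v| / (|n||v|) = |42| / (√46 · √234) = 0.40482.
θ ≈ 23.9°.

23.9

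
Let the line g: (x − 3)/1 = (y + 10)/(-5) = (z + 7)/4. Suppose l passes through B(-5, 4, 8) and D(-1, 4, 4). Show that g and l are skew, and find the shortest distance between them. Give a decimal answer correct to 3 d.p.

g has direction (1, -5, 4) through (3, -10, -7).
A direction vector for l is D − B = (4, 0, -4).
Common perpendicular direction n = (1, -5, 4) × (4, 0, -4) = (20, 20, 20).
With w = (-5, 4, 8) − (3, -10, -7) = (-8, 14, 15), w · n = 420.
Since n ≠ 0 the lines are not parallel, and w · n = 420 ≠ 0 so they do not intersect; hence they are skew.
Distance = |w · n| / |n| = |420| / √1200 ≈ 12.124.

12.124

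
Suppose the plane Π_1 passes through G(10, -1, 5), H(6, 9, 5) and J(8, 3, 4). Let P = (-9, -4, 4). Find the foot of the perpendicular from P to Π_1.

GH = (-4, 10, 0), GJ = (-2, 4, -1); a normal to Π_1 is GH × GJ = (-10, -4, 4).
Using G: Π_1 has equation -10x - 4y + 4z = -76.
Foot = P − λn with λ = (n·P − d)/|n|² = (122 − (-76))/132 = 3/2.
Foot = (-9, -4, 4) − (3/2)·(-10, -4, 4) = (6, 2, -2).

(6, 2, -2)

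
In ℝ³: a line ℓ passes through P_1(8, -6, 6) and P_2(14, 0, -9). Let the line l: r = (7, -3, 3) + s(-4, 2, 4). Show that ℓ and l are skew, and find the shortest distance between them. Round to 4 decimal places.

0.7276

A direction vector for ℓ is P_2 − P_1 = (6, 6, -15).
Common perpendicular direction n = (6, 6, -15) × (-4, 2, 4) = (54, 36, 36).
With w = (7, -3, 3) − (8, -6, 6) = (-1, 3, -3), w · n = -54.
Since n ≠ 0 the lines are not parallel, and w · n = -54 ≠ 0 so they do not intersect; hence they are skew.
Distance = |w · n| / |n| = |-54| / √5508 ≈ 0.7276.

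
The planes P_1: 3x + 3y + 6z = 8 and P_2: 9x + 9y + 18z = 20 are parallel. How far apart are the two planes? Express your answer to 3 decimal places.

0.181

Rescale P_2 by 1/3: 3x + 3y + 6z = 20/3. Then distance = |8 − (20/3)| / √54 ≈ 0.181.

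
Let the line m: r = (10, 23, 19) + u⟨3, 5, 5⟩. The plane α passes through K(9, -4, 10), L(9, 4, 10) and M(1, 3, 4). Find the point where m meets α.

KL = (0, 8, 0), KM = (-8, 7, -6); a normal to α is KL × KM = (-48, 0, 64).
Using K: α has equation -48x + 64z = 208.
Substitute r = (10, 23, 19) + t(3, 5, 5) into the plane: 736 + 176t = 208, so t = -3.
Intersection: (10, 23, 19) + (-3)·(3, 5, 5) = (1, 8, 4).

(1, 8, 4)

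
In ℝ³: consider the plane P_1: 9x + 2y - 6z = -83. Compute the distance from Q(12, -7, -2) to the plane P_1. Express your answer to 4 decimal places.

n·Q − d = (9)·(12) + (2)·(-7) + (-6)·(-2) − (-83) = 189; |n| = √121.
Distance = |189| / √121 = 189/√121 ≈ 17.1818.

17.1818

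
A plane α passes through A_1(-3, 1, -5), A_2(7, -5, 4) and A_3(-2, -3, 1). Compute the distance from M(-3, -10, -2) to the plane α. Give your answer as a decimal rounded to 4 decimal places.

7.4885

A_1A_2 = (10, -6, 9), A_1A_3 = (1, -4, 6); a normal to α is A_1A_2 × A_1A_3 = (0, -51, -34).
Using A_1: α has equation -51y - 34z = 119.
n·M − d = (0)·(-3) + (-51)·(-10) + (-34)·(-2) − 119 = 459; |n| = √3757.
Distance = |459| / √3757 = 459/√3757 ≈ 7.4885.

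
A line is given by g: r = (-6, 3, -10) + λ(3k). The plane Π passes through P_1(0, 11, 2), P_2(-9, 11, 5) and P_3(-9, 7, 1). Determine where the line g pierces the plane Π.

P_1P_2 = (-9, 0, 3), P_1P_3 = (-9, -4, -1); a normal to Π is P_1P_2 × P_1P_3 = (12, -36, 36).
Using P_1: Π has equation 12x - 36y + 36z = -324.
Substitute r = (-6, 3, -10) + t(0, 0, 3) into the plane: -540 + 108t = -324, so t = 2.
Intersection: (-6, 3, -10) + 2·(0, 0, 3) = (-6, 3, -4).

(-6, 3, -4)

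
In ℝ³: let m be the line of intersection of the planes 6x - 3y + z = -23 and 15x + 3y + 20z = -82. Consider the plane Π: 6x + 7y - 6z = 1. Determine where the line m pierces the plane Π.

(-3, 1, -2)

Direction of m: (6, -3, 1) × (15, 3, 20) = (-63, -105, 63).
A point on m: solving the two plane equations with x = -15 gives (-15, -19, 10).
Substitute r = (-15, -19, 10) + t(-63, -105, 63) into the plane: -283 + (-1491)t = 1, so t = -4/21.
Intersection: (-15, -19, 10) + (-4/21)·(-63, -105, 63) = (-3, 1, -2).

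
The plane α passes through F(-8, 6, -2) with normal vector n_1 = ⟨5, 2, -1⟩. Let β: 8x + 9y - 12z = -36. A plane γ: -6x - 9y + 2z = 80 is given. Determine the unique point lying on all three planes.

α: n_1·r = n_1·F gives 5x + 2y - z = -26.
Solving the 3×3 linear system 5x + 2y - z = -26, 8x + 9y - 12z = -36, -6x - 9y + 2z = 80 (e.g. by elimination or Cramer's rule, determinant = -320) gives (-3, -8, -5).

(-3, -8, -5)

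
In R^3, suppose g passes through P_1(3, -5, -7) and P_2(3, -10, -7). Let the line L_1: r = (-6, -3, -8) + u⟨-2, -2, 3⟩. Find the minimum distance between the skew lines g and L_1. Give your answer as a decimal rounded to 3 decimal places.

8.043

A direction vector for g is P_2 − P_1 = (0, -5, 0).
Common perpendicular direction n = (0, -5, 0) × (-2, -2, 3) = (-15, 0, -10).
With w = (-6, -3, -8) − (3, -5, -7) = (-9, 2, -1), w · n = 145.
Distance = |w · n| / |n| = |145| / √325 ≈ 8.043.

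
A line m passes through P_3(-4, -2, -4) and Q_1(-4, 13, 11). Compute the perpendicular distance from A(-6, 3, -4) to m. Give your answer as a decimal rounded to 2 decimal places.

4.06

A direction vector for m is Q_1 − P_3 = (0, 15, 15).
Taking (-4, -2, -4) on m with direction v = (0, 15, 15): w = A − (-4, -2, -4) = (-2, 5, 0), and w × v = (75, 30, -30).
Distance = |w × v| / |v| = √7425 / √450 ≈ 4.06.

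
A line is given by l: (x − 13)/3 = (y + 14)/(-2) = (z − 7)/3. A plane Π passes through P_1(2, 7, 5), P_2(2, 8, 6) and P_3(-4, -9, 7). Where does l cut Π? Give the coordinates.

(1, -6, -5)

l has direction (3, -2, 3) through (13, -14, 7).
P_1P_2 = (0, 1, 1), P_1P_3 = (-6, -16, 2); a normal to Π is P_1P_2 × P_1P_3 = (18, -6, 6).
Using P_1: Π has equation 18x - 6y + 6z = 24.
Substitute r = (13, -14, 7) + t(3, -2, 3) into the plane: 360 + 84t = 24, so t = -4.
Intersection: (13, -14, 7) + (-4)·(3, -2, 3) = (1, -6, -5).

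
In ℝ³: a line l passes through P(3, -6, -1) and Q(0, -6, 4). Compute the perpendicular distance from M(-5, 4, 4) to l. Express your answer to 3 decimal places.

A direction vector for l is Q − P = (-3, 0, 5).
Taking (3, -6, -1) on l with direction v = (-3, 0, 5): w = M − (3, -6, -1) = (-8, 10, 5), and w × v = (50, 25, 30).
Distance = |w × v| / |v| = √4025 / √34 ≈ 10.880.

10.880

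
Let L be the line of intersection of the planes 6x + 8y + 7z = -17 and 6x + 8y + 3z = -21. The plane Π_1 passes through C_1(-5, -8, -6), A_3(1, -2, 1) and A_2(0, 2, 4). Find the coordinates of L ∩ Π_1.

Direction of L: (6, 8, 7) × (6, 8, 3) = (-32, 24, 0).
A point on L: solving the two plane equations with x = -16 gives (-16, 9, 1).
C_1A_3 = (6, 6, 7), C_1A_2 = (5, 10, 10); a normal to Π_1 is C_1A_3 × C_1A_2 = (-10, -25, 30).
Using C_1: Π_1 has equation -10x - 25y + 30z = 70.
Substitute r = (-16, 9, 1) + t(-32, 24, 0) into the plane: -35 + (-280)t = 70, so t = -3/8.
Intersection: (-16, 9, 1) + (-3/8)·(-32, 24, 0) = (-4, 0, 1).

(-4, 0, 1)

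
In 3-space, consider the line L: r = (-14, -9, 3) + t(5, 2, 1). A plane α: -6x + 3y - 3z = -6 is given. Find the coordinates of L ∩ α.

(-4, -5, 5)

Substitute r = (-14, -9, 3) + t(5, 2, 1) into the plane: 48 + (-27)t = -6, so t = 2.
Intersection: (-14, -9, 3) + 2·(5, 2, 1) = (-4, -5, 5).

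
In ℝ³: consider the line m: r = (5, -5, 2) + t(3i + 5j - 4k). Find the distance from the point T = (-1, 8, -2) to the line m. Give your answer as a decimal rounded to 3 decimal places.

11.900

Taking (5, -5, 2) on m with direction v = (3, 5, -4): w = T − (5, -5, 2) = (-6, 13, -4), and w × v = (-32, -36, -69).
Distance = |w × v| / |v| = √7081 / √50 ≈ 11.900.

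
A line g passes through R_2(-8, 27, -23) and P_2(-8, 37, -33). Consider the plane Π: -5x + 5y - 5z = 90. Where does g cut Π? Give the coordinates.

A direction vector for g is P_2 − R_2 = (0, 10, -10).
Substitute r = (-8, 27, -23) + t(0, 10, -10) into the plane: 290 + 100t = 90, so t = -2.
Intersection: (-8, 27, -23) + (-2)·(0, 10, -10) = (-8, 7, -3).

(-8, 7, -3)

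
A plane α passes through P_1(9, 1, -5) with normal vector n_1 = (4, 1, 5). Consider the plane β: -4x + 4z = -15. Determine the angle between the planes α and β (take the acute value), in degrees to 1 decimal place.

α: n_1·r = n_1·P_1 gives 4x + y + 5z = 12.
cos θ = |n₁·n₂| / (|n₁||n₂|) = |4| / (√42 · √32).
θ = arccos(0.10911) ≈ 83.7°.

83.7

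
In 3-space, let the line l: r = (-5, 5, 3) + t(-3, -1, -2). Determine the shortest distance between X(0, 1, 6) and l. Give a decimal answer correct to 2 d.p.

5.42

Taking (-5, 5, 3) on l with direction v = (-3, -1, -2): w = X − (-5, 5, 3) = (5, -4, 3), and w × v = (11, 1, -17).
Distance = |w × v| / |v| = √411 / √14 ≈ 5.42.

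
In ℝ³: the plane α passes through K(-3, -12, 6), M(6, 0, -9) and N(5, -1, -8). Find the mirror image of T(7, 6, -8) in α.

KM = (9, 12, -15), KN = (8, 11, -14); a normal to α is KM × KN = (-3, 6, 3).
Using K: α has equation -3x + 6y + 3z = -45.
λ = (n·T − d)/|n|² = (-9 − (-45))/54 = 2/3.
Reflection = T − 2λn = (7, 6, -8) − (4/3)·(-3, 6, 3) = (11, -2, -12).

(11, -2, -12)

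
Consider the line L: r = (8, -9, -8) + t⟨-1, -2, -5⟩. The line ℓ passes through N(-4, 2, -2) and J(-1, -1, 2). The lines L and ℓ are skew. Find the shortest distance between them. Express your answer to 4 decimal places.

A direction vector for ℓ is J − N = (3, -3, 4).
Common perpendicular direction n = (-1, -2, -5) × (3, -3, 4) = (-23, -11, 9).
With w = (-4, 2, -2) − (8, -9, -8) = (-12, 11, 6), w · n = 209.
Distance = |w · n| / |n| = |209| / √731 ≈ 7.7301.

7.7301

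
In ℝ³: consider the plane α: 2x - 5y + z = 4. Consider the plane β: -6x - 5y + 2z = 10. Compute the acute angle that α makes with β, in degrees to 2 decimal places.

cos θ = |n₁·n₂| / (|n₁||n₂|) = |15| / (√30 · √65).
θ = arccos(0.33968) ≈ 70.14°.

70.14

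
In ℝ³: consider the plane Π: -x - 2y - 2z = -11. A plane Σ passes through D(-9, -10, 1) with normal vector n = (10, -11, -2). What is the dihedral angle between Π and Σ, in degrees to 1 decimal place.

Σ: n·r = n·D gives 10x - 11y - 2z = 18.
cos θ = |n₁·n₂| / (|n₁||n₂|) = |16| / (√9 · √225).
θ = arccos(0.35556) ≈ 69.2°.

69.2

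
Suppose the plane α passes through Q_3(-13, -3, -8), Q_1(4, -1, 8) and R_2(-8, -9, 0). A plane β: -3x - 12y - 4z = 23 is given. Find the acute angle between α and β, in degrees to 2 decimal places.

Q_3Q_1 = (17, 2, 16), Q_3R_2 = (5, -6, 8); a normal to α is Q_3Q_1 × Q_3R_2 = (112, -56, -112).
Using Q_3: α has equation 112x - 56y - 112z = -392.
cos θ = |n₁·n₂| / (|n₁||n₂|) = |784| / (√28224 · √169).
θ = arccos(0.35897) ≈ 68.96°.

68.96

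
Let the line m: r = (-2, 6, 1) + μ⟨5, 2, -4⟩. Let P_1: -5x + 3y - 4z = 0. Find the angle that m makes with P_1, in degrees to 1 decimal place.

3.6

sin θ = |n·v| / (|n||v|) = |-3| / (√50 · √45) = 0.06325.
θ ≈ 3.6°.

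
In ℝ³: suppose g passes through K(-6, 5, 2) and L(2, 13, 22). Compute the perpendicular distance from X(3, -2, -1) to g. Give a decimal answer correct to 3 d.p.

11.633

A direction vector for g is L − K = (8, 8, 20).
Taking (-6, 5, 2) on g with direction v = (8, 8, 20): w = X − (-6, 5, 2) = (9, -7, -3), and w × v = (-116, -204, 128).
Distance = |w × v| / |v| = √71456 / √528 ≈ 11.633.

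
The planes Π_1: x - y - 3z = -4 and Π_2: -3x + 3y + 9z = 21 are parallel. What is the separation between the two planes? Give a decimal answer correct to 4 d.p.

0.9045

Rescale Π_2 by 1/(-3): x - y - 3z = -7. Then distance = |-4 − (-7)| / √11 ≈ 0.9045.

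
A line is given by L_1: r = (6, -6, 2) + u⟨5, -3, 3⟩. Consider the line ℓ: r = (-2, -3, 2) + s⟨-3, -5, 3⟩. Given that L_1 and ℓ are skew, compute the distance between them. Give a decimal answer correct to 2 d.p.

2.85

Common perpendicular direction n = (5, -3, 3) × (-3, -5, 3) = (6, -24, -34).
With w = (-2, -3, 2) − (6, -6, 2) = (-8, 3, 0), w · n = -120.
Distance = |w · n| / |n| = |-120| / √1768 ≈ 2.85.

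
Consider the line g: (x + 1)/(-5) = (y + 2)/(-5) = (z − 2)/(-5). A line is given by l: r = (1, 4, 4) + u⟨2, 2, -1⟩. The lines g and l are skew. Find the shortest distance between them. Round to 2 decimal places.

2.83

g has direction (-5, -5, -5) through (-1, -2, 2).
Common perpendicular direction n = (-5, -5, -5) × (2, 2, -1) = (15, -15, 0).
With w = (1, 4, 4) − (-1, -2, 2) = (2, 6, 2), w · n = -60.
Distance = |w · n| / |n| = |-60| / √450 ≈ 2.83.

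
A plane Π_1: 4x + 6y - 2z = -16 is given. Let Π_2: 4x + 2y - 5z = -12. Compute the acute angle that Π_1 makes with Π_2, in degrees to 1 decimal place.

cos θ = |n₁·n₂| / (|n₁||n₂|) = |38| / (√56 · √45).
θ = arccos(0.75698) ≈ 40.8°.

40.8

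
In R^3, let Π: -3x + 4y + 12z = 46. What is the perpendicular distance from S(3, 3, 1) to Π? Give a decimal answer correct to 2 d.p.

2.38

n·S − d = (-3)·(3) + (4)·(3) + (12)·(1) − 46 = -31; |n| = √169.
Distance = |-31| / √169 = 31/√169 ≈ 2.38.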